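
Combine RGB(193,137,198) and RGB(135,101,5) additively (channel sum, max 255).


Additive: each channel = min(255, C₁+C₂)
R: 193+135 = 328 → 255
G: 137+101 = 238 → 238
B: 198+5 = 203 → 203
= RGB(255, 238, 203)


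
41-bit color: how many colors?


Colors = 2^bits = 2^41
= 2,199,023,255,552 colors


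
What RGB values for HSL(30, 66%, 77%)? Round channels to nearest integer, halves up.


H=30°, S=0.66, L=0.77
C = (1-|2L-1|)×S = (1-|0.54|)×0.66 = 0.3036
H' = H/60 = 30/60 ≈ 0.5000; X = C×(1-|H' mod 2 - 1|) = 0.1518
m = L - C/2 = 0.77 - 0.1518 = 0.6182
Sector ⌊H'⌋ = 0 → (R',G',B') = (0.3036, 0.1518, 0.0)
RGB = ((R'+m)×255, (G'+m)×255, (B'+m)×255) = (235.059, 196.35, 157.641)
Round half up → RGB(235, 196, 158)


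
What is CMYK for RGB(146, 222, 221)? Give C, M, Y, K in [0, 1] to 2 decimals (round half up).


R'=146/255≈0.5725, G'=222/255≈0.8706, B'=221/255≈0.8667
K = 1 - max(R',G',B') = 1 - 222/255 = 33/255 = 0.12941… → 0.13
(1-R'-K)/(1-K) simplifies to (max-R)/max with max = 222:
C = (222-146)/222 = 76/222 = 0.34234… → 0.34
M = (222-222)/222 = 0/222 = 0 → 0.00
Y = (222-221)/222 = 1/222 = 0.00450… → 0.00
= CMYK(0.34, 0.00, 0.00, 0.13)


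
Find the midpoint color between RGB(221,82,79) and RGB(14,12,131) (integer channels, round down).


Midpoint: each channel = ⌊(C₁+C₂)/2⌋
R: ⌊(221+14)/2⌋ = 117
G: ⌊(82+12)/2⌋ = 47
B: ⌊(79+131)/2⌋ = 105
= RGB(117, 47, 105)


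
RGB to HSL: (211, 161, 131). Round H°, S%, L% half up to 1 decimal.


Normalize: R'=211/255≈0.8275, G'=161/255≈0.6314, B'=131/255≈0.5137
Max=211/255, Min=131/255, Δ=Max-Min=80/255
L = (Max+Min)/2 = (211+131)/510 = 342/510 = 0.67058… → L = 67.1%
L > 0.5 → S = Δ/(2-Max-Min) = 80/(510-211-131) = 80/168 = 0.47619… → S = 47.6%
(the 1/255 factors cancel in S and H, so raw channel differences can be used)
Max is R' → H = 60 × (((G-B)/Δ) mod 6) = 60 × (((161-131)/80) mod 6)
  30/80 = 0.375
  H = 60 × 0.375 = 22.5° → H = 22.5°
= HSL(22.5°, 47.6%, 67.1%)


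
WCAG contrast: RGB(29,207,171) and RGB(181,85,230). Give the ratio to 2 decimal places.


Linearize each sRGB channel c=v/255: c/12.92 if c ≤ 0.04045 else ((c+0.055)/1.055)^2.4
L = 0.2126×R_lin + 0.7152×G_lin + 0.0722×B_lin
Color 1 (29,207,171):
  R=29: 29/255≈0.1137 > 0.04045 → ((0.1137+0.055)/1.055)^2.4 ≈ 0.01229
  G=207: 207/255≈0.8118 > 0.04045 → ((0.8118+0.055)/1.055)^2.4 ≈ 0.62396
  B=171: 171/255≈0.6706 > 0.04045 → ((0.6706+0.055)/1.055)^2.4 ≈ 0.40724
  L1 = 0.2126×0.01229 + 0.7152×0.62396 + 0.0722×0.40724 ≈ 0.47827
Color 2 (181,85,230):
  R=181: 181/255≈0.7098 > 0.04045 → ((0.7098+0.055)/1.055)^2.4 ≈ 0.46208
  G=85: 85/255≈0.3333 > 0.04045 → ((0.3333+0.055)/1.055)^2.4 ≈ 0.09084
  B=230: 230/255≈0.9020 > 0.04045 → ((0.9020+0.055)/1.055)^2.4 ≈ 0.79130
  L2 = 0.2126×0.46208 + 0.7152×0.09084 + 0.0722×0.79130 ≈ 0.22034
Lighter = 0.47827, Darker = 0.22034
Ratio = (L_lighter + 0.05) / (L_darker + 0.05)
Ratio = (0.47827 + 0.05) / (0.22034 + 0.05) = 0.52827 / 0.27034 ≈ 1.9541
Ratio ≈ 1.95:1


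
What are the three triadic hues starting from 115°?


Triadic: equally spaced at 120° intervals
H1 = 115°
H2 = (115 + 120) mod 360 = 235°
H3 = (115 + 240) mod 360 = 355°
Triadic = 115°, 235°, 355°


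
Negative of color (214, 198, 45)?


Invert: (255-R, 255-G, 255-B)
R: 255-214 = 41
G: 255-198 = 57
B: 255-45 = 210
= RGB(41, 57, 210)


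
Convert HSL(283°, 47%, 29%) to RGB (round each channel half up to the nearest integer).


H=283°, S=0.47, L=0.29
C = (1-|2L-1|)×S = (1-|-0.42|)×0.47 = 0.2726
H' = H/60 = 283/60 ≈ 4.7167; X = C×(1-|H' mod 2 - 1|) ≈ 0.1954
m = L - C/2 = 0.29 - 0.1363 = 0.1537
Sector ⌊H'⌋ = 4 → (R',G',B') = (≈0.1954, 0.0, 0.2726)
RGB = ((R'+m)×255, (G'+m)×255, (B'+m)×255) = (89.01115, 39.1935, 108.7065)
Round half up → RGB(89, 39, 109)


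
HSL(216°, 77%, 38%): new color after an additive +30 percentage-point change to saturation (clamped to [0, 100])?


Original S = 77%
Adjustment = +30 percentage points
New S = 77 + (30) = 107
Clamp to [0, 100] → 100
= HSL(216°, 100%, 38%)


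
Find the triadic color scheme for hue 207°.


Triadic: equally spaced at 120° intervals
H1 = 207°
H2 = (207 + 120) mod 360 = 327°
H3 = (207 + 240) mod 360 = 87°
Triadic = 207°, 327°, 87°


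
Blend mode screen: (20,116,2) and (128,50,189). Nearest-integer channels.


Screen: C = 255 - (255-A)×(255-B)/255, rounded to nearest integer
R: 255 - (255-20)×(255-128)/255 = 255 - 29845/255 ≈ 255 - 117.039 = 137.961 → 138
G: 255 - (255-116)×(255-50)/255 = 255 - 28495/255 ≈ 255 - 111.745 = 143.255 → 143
B: 255 - (255-2)×(255-189)/255 = 255 - 16698/255 ≈ 255 - 65.482 = 189.518 → 190
= RGB(138, 143, 190)


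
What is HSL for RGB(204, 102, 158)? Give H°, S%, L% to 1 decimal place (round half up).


Normalize: R'=204/255≈0.8000, G'=102/255≈0.4000, B'=158/255≈0.6196
Max=204/255, Min=102/255, Δ=Max-Min=102/255
L = (Max+Min)/2 = (204+102)/510 = 306/510 = 0.6 → L = 60.0%
L > 0.5 → S = Δ/(2-Max-Min) = 102/(510-204-102) = 102/204 = 0.5 → S = 50.0%
(the 1/255 factors cancel in S and H, so raw channel differences can be used)
Max is R' → H = 60 × (((G-B)/Δ) mod 6) = 60 × (((102-158)/102) mod 6)
  (-56)/102 = -0.5490…; negative, so add 6 → 5.4509…
  H = 60 × 5.4509… = 327.058…° → H = 327.1°
= HSL(327.1°, 50.0%, 60.0%)


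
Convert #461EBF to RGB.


46 → 70 (R)
1E → 30 (G)
BF → 191 (B)
= RGB(70, 30, 191)


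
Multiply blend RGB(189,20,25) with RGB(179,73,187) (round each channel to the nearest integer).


Multiply: C = A×B/255, rounded to nearest integer
R: 189×179/255 = 33831/255 ≈ 132.671 → 133
G: 20×73/255 = 1460/255 ≈ 5.725 → 6
B: 25×187/255 = 4675/255 ≈ 18.333 → 18
= RGB(133, 6, 18)


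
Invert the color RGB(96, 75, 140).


Invert: (255-R, 255-G, 255-B)
R: 255-96 = 159
G: 255-75 = 180
B: 255-140 = 115
= RGB(159, 180, 115)


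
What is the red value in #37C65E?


Color: #37C65E
R = 37 = 55
G = C6 = 198
B = 5E = 94
Red = 55


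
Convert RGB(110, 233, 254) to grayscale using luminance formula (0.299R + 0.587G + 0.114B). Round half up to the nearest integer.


Gray = 0.299×R + 0.587×G + 0.114×B
Gray = 0.299×110 + 0.587×233 + 0.114×254
Gray = 32.890 + 136.771 + 28.956
Gray = 198.617 → round half up → 199
Gray = 199


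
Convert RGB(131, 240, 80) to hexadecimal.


R = 131 → 83 (hex)
G = 240 → F0 (hex)
B = 80 → 50 (hex)
Hex = #83F050


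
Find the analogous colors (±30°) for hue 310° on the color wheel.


Base hue: 310°
Left analog: (310 - 30) mod 360 = 280°
Right analog: (310 + 30) mod 360 = 340°
Analogous hues = 280° and 340°


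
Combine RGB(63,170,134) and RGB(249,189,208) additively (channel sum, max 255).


Additive: each channel = min(255, C₁+C₂)
R: 63+249 = 312 → 255
G: 170+189 = 359 → 255
B: 134+208 = 342 → 255
= RGB(255, 255, 255)


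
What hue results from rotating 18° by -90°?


New hue = (H + rotation) mod 360
New hue = (18 -90) mod 360
= -72 mod 360
= 288°


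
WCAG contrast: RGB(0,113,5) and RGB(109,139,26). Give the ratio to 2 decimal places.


Linearize each sRGB channel c=v/255: c/12.92 if c ≤ 0.04045 else ((c+0.055)/1.055)^2.4
L = 0.2126×R_lin + 0.7152×G_lin + 0.0722×B_lin
Color 1 (0,113,5):
  R=0: 0/255≈0.0000 ≤ 0.04045 → 0.0000/12.92 ≈ 0.00000
  G=113: 113/255≈0.4431 > 0.04045 → ((0.4431+0.055)/1.055)^2.4 ≈ 0.16513
  B=5: 5/255≈0.0196 ≤ 0.04045 → 0.0196/12.92 ≈ 0.00152
  L1 = 0.2126×0.00000 + 0.7152×0.16513 + 0.0722×0.00152 ≈ 0.11821
Color 2 (109,139,26):
  R=109: 109/255≈0.4275 > 0.04045 → ((0.4275+0.055)/1.055)^2.4 ≈ 0.15293
  G=139: 139/255≈0.5451 > 0.04045 → ((0.5451+0.055)/1.055)^2.4 ≈ 0.25818
  B=26: 26/255≈0.1020 > 0.04045 → ((0.1020+0.055)/1.055)^2.4 ≈ 0.01033
  L2 = 0.2126×0.15293 + 0.7152×0.25818 + 0.0722×0.01033 ≈ 0.21791
Lighter = 0.21791, Darker = 0.11821
Ratio = (L_lighter + 0.05) / (L_darker + 0.05)
Ratio = (0.21791 + 0.05) / (0.11821 + 0.05) = 0.26791 / 0.16821 ≈ 1.5927
Ratio ≈ 1.59:1


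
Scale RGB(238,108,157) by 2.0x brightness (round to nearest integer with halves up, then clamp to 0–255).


Multiply each channel by 2.0, round half up, clamp to [0, 255]
R: 238×2.0 = 476 → clamp → 255
G: 108×2.0 = 216
B: 157×2.0 = 314 → clamp → 255
= RGB(255, 216, 255)


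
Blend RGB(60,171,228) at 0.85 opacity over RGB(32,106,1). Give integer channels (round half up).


C = α×F + (1-α)×B, with 1-α = 0.15
R: 0.85×60 + 0.15×32 = 51.00 + 4.80 = 55.80 → 56
G: 0.85×171 + 0.15×106 = 145.35 + 15.90 = 161.25 → 161
B: 0.85×228 + 0.15×1 = 193.80 + 0.15 = 193.95 → 194
= RGB(56, 161, 194)


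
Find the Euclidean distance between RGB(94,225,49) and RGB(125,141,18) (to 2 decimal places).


d = √[(R₁-R₂)² + (G₁-G₂)² + (B₁-B₂)²]
d = √[(94-125)² + (225-141)² + (49-18)²]
d = √[961 + 7056 + 961]
d = √8978
d ≈ 94.75


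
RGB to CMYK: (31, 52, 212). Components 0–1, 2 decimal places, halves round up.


R'=31/255≈0.1216, G'=52/255≈0.2039, B'=212/255≈0.8314
K = 1 - max(R',G',B') = 1 - 212/255 = 43/255 = 0.16862… → 0.17
(1-R'-K)/(1-K) simplifies to (max-R)/max with max = 212:
C = (212-31)/212 = 181/212 = 0.85377… → 0.85
M = (212-52)/212 = 160/212 = 0.75471… → 0.75
Y = (212-212)/212 = 0/212 = 0 → 0.00
= CMYK(0.85, 0.75, 0.00, 0.17)


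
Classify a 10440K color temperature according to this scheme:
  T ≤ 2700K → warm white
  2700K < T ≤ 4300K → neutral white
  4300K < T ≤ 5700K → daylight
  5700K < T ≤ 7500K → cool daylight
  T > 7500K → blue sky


Temperature: 10440K
10440K > 7500K → blue sky
Classification: blue sky


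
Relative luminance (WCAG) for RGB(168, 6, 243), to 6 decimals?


Linearize each channel (sRGB transfer function): c = v/255; c_lin = c/12.92 if c ≤ 0.04045, else ((c+0.055)/1.055)^2.4
  R: 168/255 ≈ 0.658824 > 0.04045 → ((0.658824+0.055)/1.055)^2.4 ≈ 0.391572
  G: 6/255 ≈ 0.023529 ≤ 0.04045 → 0.023529/12.92 ≈ 0.001821
  B: 243/255 ≈ 0.952941 > 0.04045 → ((0.952941+0.055)/1.055)^2.4 ≈ 0.896269
R_lin = 0.391572, G_lin = 0.001821, B_lin = 0.896269
L = 0.2126×R + 0.7152×G + 0.0722×B
L = 0.2126×0.391572 + 0.7152×0.001821 + 0.0722×0.896269
L ≈ 0.149261


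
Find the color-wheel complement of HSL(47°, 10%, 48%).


Complement = opposite side of color wheel = hue + 180°
H' = (47 + 180) mod 360 = 227°
S and L unchanged.
= HSL(227°, 10%, 48%)


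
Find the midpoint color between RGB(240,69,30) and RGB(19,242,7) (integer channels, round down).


Midpoint: each channel = ⌊(C₁+C₂)/2⌋
R: ⌊(240+19)/2⌋ = 129
G: ⌊(69+242)/2⌋ = 155
B: ⌊(30+7)/2⌋ = 18
= RGB(129, 155, 18)


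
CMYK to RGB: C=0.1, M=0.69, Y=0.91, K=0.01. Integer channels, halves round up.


R = 255 × (1-C) × (1-K) = 255 × 0.90 × 0.99 = 227.205 → 227
G = 255 × (1-M) × (1-K) = 255 × 0.31 × 0.99 = 78.2595 → 78
B = 255 × (1-Y) × (1-K) = 255 × 0.09 × 0.99 = 22.7205 → 23
= RGB(227, 78, 23)


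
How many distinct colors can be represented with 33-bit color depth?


Colors = 2^bits = 2^33
= 8,589,934,592 colors


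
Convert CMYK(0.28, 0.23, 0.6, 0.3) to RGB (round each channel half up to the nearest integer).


R = 255 × (1-C) × (1-K) = 255 × 0.72 × 0.70 = 128.52 → 129
G = 255 × (1-M) × (1-K) = 255 × 0.77 × 0.70 = 137.445 → 137
B = 255 × (1-Y) × (1-K) = 255 × 0.40 × 0.70 = 71.4 → 71
= RGB(129, 137, 71)


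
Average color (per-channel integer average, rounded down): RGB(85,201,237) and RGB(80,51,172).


Midpoint: each channel = ⌊(C₁+C₂)/2⌋
R: ⌊(85+80)/2⌋ = 82
G: ⌊(201+51)/2⌋ = 126
B: ⌊(237+172)/2⌋ = 204
= RGB(82, 126, 204)


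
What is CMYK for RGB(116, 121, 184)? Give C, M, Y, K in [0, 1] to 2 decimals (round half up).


R'=116/255≈0.4549, G'=121/255≈0.4745, B'=184/255≈0.7216
K = 1 - max(R',G',B') = 1 - 184/255 = 71/255 = 0.27843… → 0.28
(1-R'-K)/(1-K) simplifies to (max-R)/max with max = 184:
C = (184-116)/184 = 68/184 = 0.36956… → 0.37
M = (184-121)/184 = 63/184 = 0.34239… → 0.34
Y = (184-184)/184 = 0/184 = 0 → 0.00
= CMYK(0.37, 0.34, 0.00, 0.28)


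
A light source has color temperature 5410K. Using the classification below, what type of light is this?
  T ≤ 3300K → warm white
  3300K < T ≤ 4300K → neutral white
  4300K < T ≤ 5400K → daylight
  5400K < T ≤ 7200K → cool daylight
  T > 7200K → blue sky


Temperature: 5410K
5400K < 5410K ≤ 7200K → cool daylight
Classification: cool daylight


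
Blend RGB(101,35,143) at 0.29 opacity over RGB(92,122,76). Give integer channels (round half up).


C = α×F + (1-α)×B, with 1-α = 0.71
R: 0.29×101 + 0.71×92 = 29.29 + 65.32 = 94.61 → 95
G: 0.29×35 + 0.71×122 = 10.15 + 86.62 = 96.77 → 97
B: 0.29×143 + 0.71×76 = 41.47 + 53.96 = 95.43 → 95
= RGB(95, 97, 95)


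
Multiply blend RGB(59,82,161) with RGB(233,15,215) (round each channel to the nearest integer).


Multiply: C = A×B/255, rounded to nearest integer
R: 59×233/255 = 13747/255 ≈ 53.910 → 54
G: 82×15/255 = 1230/255 ≈ 4.824 → 5
B: 161×215/255 = 34615/255 ≈ 135.745 → 136
= RGB(54, 5, 136)


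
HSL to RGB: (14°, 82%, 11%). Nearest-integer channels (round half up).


H=14°, S=0.82, L=0.11
C = (1-|2L-1|)×S = (1-|-0.78|)×0.82 = 0.1804
H' = H/60 = 14/60 ≈ 0.2333; X = C×(1-|H' mod 2 - 1|) ≈ 0.0421
m = L - C/2 = 0.11 - 0.0902 = 0.0198
Sector ⌊H'⌋ = 0 → (R',G',B') = (0.1804, ≈0.0421, 0.0)
RGB = ((R'+m)×255, (G'+m)×255, (B'+m)×255) = (51.051, 15.7828, 5.049)
Round half up → RGB(51, 16, 5)


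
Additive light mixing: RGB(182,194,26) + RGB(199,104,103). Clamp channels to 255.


Additive: each channel = min(255, C₁+C₂)
R: 182+199 = 381 → 255
G: 194+104 = 298 → 255
B: 26+103 = 129 → 129
= RGB(255, 255, 129)


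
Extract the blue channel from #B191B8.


Color: #B191B8
R = B1 = 177
G = 91 = 145
B = B8 = 184
Blue = 184


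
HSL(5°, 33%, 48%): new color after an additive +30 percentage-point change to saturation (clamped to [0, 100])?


Original S = 33%
Adjustment = +30 percentage points
New S = 33 + (30) = 63
Clamp to [0, 100] → 63
= HSL(5°, 63%, 48%)


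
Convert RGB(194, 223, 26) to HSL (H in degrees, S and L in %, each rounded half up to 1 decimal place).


Normalize: R'=194/255≈0.7608, G'=223/255≈0.8745, B'=26/255≈0.1020
Max=223/255, Min=26/255, Δ=Max-Min=197/255
L = (Max+Min)/2 = (223+26)/510 = 249/510 = 0.48823… → L = 48.8%
L ≤ 0.5 → S = Δ/(Max+Min) = 197/(223+26) = 197/249 = 0.79116… → S = 79.1%
(the 1/255 factors cancel in S and H, so raw channel differences can be used)
Max is G' → H = 60 × ((B-R)/Δ + 2) = 60 × ((26-194)/197 + 2)
  -168/197 + 2 = -0.8527… + 2 = 1.1472…
  H = 60 × 1.1472… = 68.832…° → H = 68.8°
= HSL(68.8°, 79.1%, 48.8%)


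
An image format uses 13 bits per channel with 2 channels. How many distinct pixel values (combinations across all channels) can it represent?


Total bits = 13 bits/channel × 2 channels = 26 bits
Distinct pixel values = 2^26
= 67,108,864 pixel values


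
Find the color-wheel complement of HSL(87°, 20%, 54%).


Complement = opposite side of color wheel = hue + 180°
H' = (87 + 180) mod 360 = 267°
S and L unchanged.
= HSL(267°, 20%, 54%)


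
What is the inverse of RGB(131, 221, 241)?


Invert: (255-R, 255-G, 255-B)
R: 255-131 = 124
G: 255-221 = 34
B: 255-241 = 14
= RGB(124, 34, 14)


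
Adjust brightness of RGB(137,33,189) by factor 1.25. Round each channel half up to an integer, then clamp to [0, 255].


Multiply each channel by 1.25, round half up, clamp to [0, 255]
R: 137×1.25 = 171.25 → round → 171
G: 33×1.25 = 41.25 → round → 41
B: 189×1.25 = 236.25 → round → 236
= RGB(171, 41, 236)


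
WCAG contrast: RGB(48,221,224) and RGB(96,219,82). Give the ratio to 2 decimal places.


Linearize each sRGB channel c=v/255: c/12.92 if c ≤ 0.04045 else ((c+0.055)/1.055)^2.4
L = 0.2126×R_lin + 0.7152×G_lin + 0.0722×B_lin
Color 1 (48,221,224):
  R=48: 48/255≈0.1882 > 0.04045 → ((0.1882+0.055)/1.055)^2.4 ≈ 0.02956
  G=221: 221/255≈0.8667 > 0.04045 → ((0.8667+0.055)/1.055)^2.4 ≈ 0.72306
  B=224: 224/255≈0.8784 > 0.04045 → ((0.8784+0.055)/1.055)^2.4 ≈ 0.74540
  L1 = 0.2126×0.02956 + 0.7152×0.72306 + 0.0722×0.74540 ≈ 0.57723
Color 2 (96,219,82):
  R=96: 96/255≈0.3765 > 0.04045 → ((0.3765+0.055)/1.055)^2.4 ≈ 0.11697
  G=219: 219/255≈0.8588 > 0.04045 → ((0.8588+0.055)/1.055)^2.4 ≈ 0.70838
  B=82: 82/255≈0.3216 > 0.04045 → ((0.3216+0.055)/1.055)^2.4 ≈ 0.08438
  L2 = 0.2126×0.11697 + 0.7152×0.70838 + 0.0722×0.08438 ≈ 0.53759
Lighter = 0.57723, Darker = 0.53759
Ratio = (L_lighter + 0.05) / (L_darker + 0.05)
Ratio = (0.57723 + 0.05) / (0.53759 + 0.05) = 0.62723 / 0.58759 ≈ 1.0675
Ratio ≈ 1.07:1


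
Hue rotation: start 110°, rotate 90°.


New hue = (H + rotation) mod 360
New hue = (110 + 90) mod 360
= 200 mod 360
= 200°


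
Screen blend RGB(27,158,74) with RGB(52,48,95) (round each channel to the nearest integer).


Screen: C = 255 - (255-A)×(255-B)/255, rounded to nearest integer
R: 255 - (255-27)×(255-52)/255 = 255 - 46284/255 ≈ 255 - 181.506 = 73.494 → 73
G: 255 - (255-158)×(255-48)/255 = 255 - 20079/255 ≈ 255 - 78.741 = 176.259 → 176
B: 255 - (255-74)×(255-95)/255 = 255 - 28960/255 ≈ 255 - 113.569 = 141.431 → 141
= RGB(73, 176, 141)


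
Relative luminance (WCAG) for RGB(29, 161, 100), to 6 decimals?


Linearize each channel (sRGB transfer function): c = v/255; c_lin = c/12.92 if c ≤ 0.04045, else ((c+0.055)/1.055)^2.4
  R: 29/255 ≈ 0.113725 > 0.04045 → ((0.113725+0.055)/1.055)^2.4 ≈ 0.012286
  G: 161/255 ≈ 0.631373 > 0.04045 → ((0.631373+0.055)/1.055)^2.4 ≈ 0.356400
  B: 100/255 ≈ 0.392157 > 0.04045 → ((0.392157+0.055)/1.055)^2.4 ≈ 0.127438
R_lin = 0.012286, G_lin = 0.356400, B_lin = 0.127438
L = 0.2126×R + 0.7152×G + 0.0722×B
L = 0.2126×0.012286 + 0.7152×0.356400 + 0.0722×0.127438
L ≈ 0.266710


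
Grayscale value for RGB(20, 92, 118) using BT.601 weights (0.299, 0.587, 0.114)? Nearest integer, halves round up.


Gray = 0.299×R + 0.587×G + 0.114×B
Gray = 0.299×20 + 0.587×92 + 0.114×118
Gray = 5.980 + 54.004 + 13.452
Gray = 73.436 → round half up → 73
Gray = 73


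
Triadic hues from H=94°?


Triadic: equally spaced at 120° intervals
H1 = 94°
H2 = (94 + 120) mod 360 = 214°
H3 = (94 + 240) mod 360 = 334°
Triadic = 94°, 214°, 334°


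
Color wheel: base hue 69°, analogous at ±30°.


Base hue: 69°
Left analog: (69 - 30) mod 360 = 39°
Right analog: (69 + 30) mod 360 = 99°
Analogous hues = 39° and 99°


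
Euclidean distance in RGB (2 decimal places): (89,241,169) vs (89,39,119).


d = √[(R₁-R₂)² + (G₁-G₂)² + (B₁-B₂)²]
d = √[(89-89)² + (241-39)² + (169-119)²]
d = √[0 + 40804 + 2500]
d = √43304
d ≈ 208.10


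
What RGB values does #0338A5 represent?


03 → 3 (R)
38 → 56 (G)
A5 → 165 (B)
= RGB(3, 56, 165)


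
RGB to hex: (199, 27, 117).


R = 199 → C7 (hex)
G = 27 → 1B (hex)
B = 117 → 75 (hex)
Hex = #C71B75


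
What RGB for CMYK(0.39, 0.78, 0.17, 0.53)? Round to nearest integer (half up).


R = 255 × (1-C) × (1-K) = 255 × 0.61 × 0.47 = 73.1085 → 73
G = 255 × (1-M) × (1-K) = 255 × 0.22 × 0.47 = 26.367 → 26
B = 255 × (1-Y) × (1-K) = 255 × 0.83 × 0.47 = 99.4755 → 99
= RGB(73, 26, 99)


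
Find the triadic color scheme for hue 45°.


Triadic: equally spaced at 120° intervals
H1 = 45°
H2 = (45 + 120) mod 360 = 165°
H3 = (45 + 240) mod 360 = 285°
Triadic = 45°, 165°, 285°


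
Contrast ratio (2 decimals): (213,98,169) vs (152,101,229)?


Linearize each sRGB channel c=v/255: c/12.92 if c ≤ 0.04045 else ((c+0.055)/1.055)^2.4
L = 0.2126×R_lin + 0.7152×G_lin + 0.0722×B_lin
Color 1 (213,98,169):
  R=213: 213/255≈0.8353 > 0.04045 → ((0.8353+0.055)/1.055)^2.4 ≈ 0.66539
  G=98: 98/255≈0.3843 > 0.04045 → ((0.3843+0.055)/1.055)^2.4 ≈ 0.12214
  B=169: 169/255≈0.6627 > 0.04045 → ((0.6627+0.055)/1.055)^2.4 ≈ 0.39676
  L1 = 0.2126×0.66539 + 0.7152×0.12214 + 0.0722×0.39676 ≈ 0.25746
Color 2 (152,101,229):
  R=152: 152/255≈0.5961 > 0.04045 → ((0.5961+0.055)/1.055)^2.4 ≈ 0.31399
  G=101: 101/255≈0.3961 > 0.04045 → ((0.3961+0.055)/1.055)^2.4 ≈ 0.13014
  B=229: 229/255≈0.8980 > 0.04045 → ((0.8980+0.055)/1.055)^2.4 ≈ 0.78354
  L2 = 0.2126×0.31399 + 0.7152×0.13014 + 0.0722×0.78354 ≈ 0.21640
Lighter = 0.25746, Darker = 0.21640
Ratio = (L_lighter + 0.05) / (L_darker + 0.05)
Ratio = (0.25746 + 0.05) / (0.21640 + 0.05) = 0.30746 / 0.26640 ≈ 1.1541
Ratio ≈ 1.15:1


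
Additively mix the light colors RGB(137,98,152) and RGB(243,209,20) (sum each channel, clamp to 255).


Additive: each channel = min(255, C₁+C₂)
R: 137+243 = 380 → 255
G: 98+209 = 307 → 255
B: 152+20 = 172 → 172
= RGB(255, 255, 172)


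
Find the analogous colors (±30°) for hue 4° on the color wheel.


Base hue: 4°
Left analog: (4 - 30) mod 360 = 334°
Right analog: (4 + 30) mod 360 = 34°
Analogous hues = 334° and 34°


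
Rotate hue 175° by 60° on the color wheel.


New hue = (H + rotation) mod 360
New hue = (175 + 60) mod 360
= 235 mod 360
= 235°


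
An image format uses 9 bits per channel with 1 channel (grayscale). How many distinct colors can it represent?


Total bits = 9 bits/channel × 1 channels = 9 bits
Distinct colors = 2^9
= 512 colors


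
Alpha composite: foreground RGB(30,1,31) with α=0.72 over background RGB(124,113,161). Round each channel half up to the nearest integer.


C = α×F + (1-α)×B, with 1-α = 0.28
R: 0.72×30 + 0.28×124 = 21.60 + 34.72 = 56.32 → 56
G: 0.72×1 + 0.28×113 = 0.72 + 31.64 = 32.36 → 32
B: 0.72×31 + 0.28×161 = 22.32 + 45.08 = 67.40 → 67
= RGB(56, 32, 67)


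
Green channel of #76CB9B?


Color: #76CB9B
R = 76 = 118
G = CB = 203
B = 9B = 155
Green = 203


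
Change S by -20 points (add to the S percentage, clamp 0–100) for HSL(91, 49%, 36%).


Original S = 49%
Adjustment = -20 percentage points
New S = 49 + (-20) = 29
Clamp to [0, 100] → 29
= HSL(91°, 29%, 36%)


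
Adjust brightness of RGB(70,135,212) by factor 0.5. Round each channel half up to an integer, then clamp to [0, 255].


Multiply each channel by 0.5, round half up, clamp to [0, 255]
R: 70×0.5 = 35
G: 135×0.5 = 67.5 → round → 68
B: 212×0.5 = 106
= RGB(35, 68, 106)


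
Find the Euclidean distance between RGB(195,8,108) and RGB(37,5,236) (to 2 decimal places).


d = √[(R₁-R₂)² + (G₁-G₂)² + (B₁-B₂)²]
d = √[(195-37)² + (8-5)² + (108-236)²]
d = √[24964 + 9 + 16384]
d = √41357
d ≈ 203.36


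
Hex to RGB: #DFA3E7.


DF → 223 (R)
A3 → 163 (G)
E7 → 231 (B)
= RGB(223, 163, 231)


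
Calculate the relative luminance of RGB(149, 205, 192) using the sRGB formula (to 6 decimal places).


Linearize each channel (sRGB transfer function): c = v/255; c_lin = c/12.92 if c ≤ 0.04045, else ((c+0.055)/1.055)^2.4
  R: 149/255 ≈ 0.584314 > 0.04045 → ((0.584314+0.055)/1.055)^2.4 ≈ 0.300544
  G: 205/255 ≈ 0.803922 > 0.04045 → ((0.803922+0.055)/1.055)^2.4 ≈ 0.610496
  B: 192/255 ≈ 0.752941 > 0.04045 → ((0.752941+0.055)/1.055)^2.4 ≈ 0.527115
R_lin = 0.300544, G_lin = 0.610496, B_lin = 0.527115
L = 0.2126×R + 0.7152×G + 0.0722×B
L = 0.2126×0.300544 + 0.7152×0.610496 + 0.0722×0.527115
L ≈ 0.538580


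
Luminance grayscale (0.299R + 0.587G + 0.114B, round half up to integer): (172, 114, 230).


Gray = 0.299×R + 0.587×G + 0.114×B
Gray = 0.299×172 + 0.587×114 + 0.114×230
Gray = 51.428 + 66.918 + 26.220
Gray = 144.566 → round half up → 145
Gray = 145


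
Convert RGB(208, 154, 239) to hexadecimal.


R = 208 → D0 (hex)
G = 154 → 9A (hex)
B = 239 → EF (hex)
Hex = #D09AEF


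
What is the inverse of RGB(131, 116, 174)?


Invert: (255-R, 255-G, 255-B)
R: 255-131 = 124
G: 255-116 = 139
B: 255-174 = 81
= RGB(124, 139, 81)


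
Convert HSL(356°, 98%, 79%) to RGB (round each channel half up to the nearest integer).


H=356°, S=0.98, L=0.79
C = (1-|2L-1|)×S = (1-|0.58|)×0.98 = 0.4116
H' = H/60 = 356/60 ≈ 5.9333; X = C×(1-|H' mod 2 - 1|) = 0.02744
m = L - C/2 = 0.79 - 0.2058 = 0.5842
Sector ⌊H'⌋ = 5 → (R',G',B') = (0.4116, 0.0, 0.02744)
RGB = ((R'+m)×255, (G'+m)×255, (B'+m)×255) = (253.929, 148.971, 155.9682)
Round half up → RGB(254, 149, 156)


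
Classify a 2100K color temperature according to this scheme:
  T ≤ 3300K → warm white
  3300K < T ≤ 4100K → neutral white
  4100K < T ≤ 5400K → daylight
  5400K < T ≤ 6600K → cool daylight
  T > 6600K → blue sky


Temperature: 2100K
2100K ≤ 3300K → warm white
Classification: warm white


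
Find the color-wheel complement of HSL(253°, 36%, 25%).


Complement = opposite side of color wheel = hue + 180°
H' = (253 + 180) mod 360 = 73°
S and L unchanged.
= HSL(73°, 36%, 25%)


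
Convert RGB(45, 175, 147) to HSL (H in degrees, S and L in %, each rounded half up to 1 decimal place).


Normalize: R'=45/255≈0.1765, G'=175/255≈0.6863, B'=147/255≈0.5765
Max=175/255, Min=45/255, Δ=Max-Min=130/255
L = (Max+Min)/2 = (175+45)/510 = 220/510 = 0.43137… → L = 43.1%
L ≤ 0.5 → S = Δ/(Max+Min) = 130/(175+45) = 130/220 = 0.59090… → S = 59.1%
(the 1/255 factors cancel in S and H, so raw channel differences can be used)
Max is G' → H = 60 × ((B-R)/Δ + 2) = 60 × ((147-45)/130 + 2)
  102/130 + 2 = 0.7846… + 2 = 2.7846…
  H = 60 × 2.7846… = 167.076…° → H = 167.1°
= HSL(167.1°, 59.1%, 43.1%)


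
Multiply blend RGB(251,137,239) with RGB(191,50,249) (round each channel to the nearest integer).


Multiply: C = A×B/255, rounded to nearest integer
R: 251×191/255 = 47941/255 ≈ 188.004 → 188
G: 137×50/255 = 6850/255 ≈ 26.863 → 27
B: 239×249/255 = 59511/255 ≈ 233.376 → 233
= RGB(188, 27, 233)


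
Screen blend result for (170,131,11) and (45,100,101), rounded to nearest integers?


Screen: C = 255 - (255-A)×(255-B)/255, rounded to nearest integer
R: 255 - (255-170)×(255-45)/255 = 255 - 17850/255 ≈ 255 - 70.000 = 185.000 → 185
G: 255 - (255-131)×(255-100)/255 = 255 - 19220/255 ≈ 255 - 75.373 = 179.627 → 180
B: 255 - (255-11)×(255-101)/255 = 255 - 37576/255 ≈ 255 - 147.357 = 107.643 → 108
= RGB(185, 180, 108)


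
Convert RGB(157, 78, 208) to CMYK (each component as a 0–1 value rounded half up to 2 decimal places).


R'=157/255≈0.6157, G'=78/255≈0.3059, B'=208/255≈0.8157
K = 1 - max(R',G',B') = 1 - 208/255 = 47/255 = 0.18431… → 0.18
(1-R'-K)/(1-K) simplifies to (max-R)/max with max = 208:
C = (208-157)/208 = 51/208 = 0.24519… → 0.25
M = (208-78)/208 = 130/208 = 0.625 → 0.63
Y = (208-208)/208 = 0/208 = 0 → 0.00
= CMYK(0.25, 0.63, 0.00, 0.18)


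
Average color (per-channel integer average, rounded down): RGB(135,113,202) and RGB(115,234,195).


Midpoint: each channel = ⌊(C₁+C₂)/2⌋
R: ⌊(135+115)/2⌋ = 125
G: ⌊(113+234)/2⌋ = 173
B: ⌊(202+195)/2⌋ = 198
= RGB(125, 173, 198)


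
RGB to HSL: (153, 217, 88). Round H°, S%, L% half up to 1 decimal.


Normalize: R'=153/255≈0.6000, G'=217/255≈0.8510, B'=88/255≈0.3451
Max=217/255, Min=88/255, Δ=Max-Min=129/255
L = (Max+Min)/2 = (217+88)/510 = 305/510 = 0.59803… → L = 59.8%
L > 0.5 → S = Δ/(2-Max-Min) = 129/(510-217-88) = 129/205 = 0.62926… → S = 62.9%
(the 1/255 factors cancel in S and H, so raw channel differences can be used)
Max is G' → H = 60 × ((B-R)/Δ + 2) = 60 × ((88-153)/129 + 2)
  -65/129 + 2 = -0.5038… + 2 = 1.4961…
  H = 60 × 1.4961… = 89.767…° → H = 89.8°
= HSL(89.8°, 62.9%, 59.8%)


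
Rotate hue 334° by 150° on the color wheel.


New hue = (H + rotation) mod 360
New hue = (334 + 150) mod 360
= 484 mod 360
= 124°


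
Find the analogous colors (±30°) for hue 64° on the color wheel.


Base hue: 64°
Left analog: (64 - 30) mod 360 = 34°
Right analog: (64 + 30) mod 360 = 94°
Analogous hues = 34° and 94°


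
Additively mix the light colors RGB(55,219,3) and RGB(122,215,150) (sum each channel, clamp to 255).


Additive: each channel = min(255, C₁+C₂)
R: 55+122 = 177 → 177
G: 219+215 = 434 → 255
B: 3+150 = 153 → 153
= RGB(177, 255, 153)


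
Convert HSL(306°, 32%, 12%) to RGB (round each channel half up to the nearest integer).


H=306°, S=0.32, L=0.12
C = (1-|2L-1|)×S = (1-|-0.76|)×0.32 = 0.0768
H' = H/60 = 306/60 ≈ 5.1000; X = C×(1-|H' mod 2 - 1|) = 0.06912
m = L - C/2 = 0.12 - 0.0384 = 0.0816
Sector ⌊H'⌋ = 5 → (R',G',B') = (0.0768, 0.0, 0.06912)
RGB = ((R'+m)×255, (G'+m)×255, (B'+m)×255) = (40.392, 20.808, 38.4336)
Round half up → RGB(40, 21, 38)


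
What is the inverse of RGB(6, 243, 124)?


Invert: (255-R, 255-G, 255-B)
R: 255-6 = 249
G: 255-243 = 12
B: 255-124 = 131
= RGB(249, 12, 131)


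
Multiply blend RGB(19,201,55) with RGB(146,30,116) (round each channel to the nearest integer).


Multiply: C = A×B/255, rounded to nearest integer
R: 19×146/255 = 2774/255 ≈ 10.878 → 11
G: 201×30/255 = 6030/255 ≈ 23.647 → 24
B: 55×116/255 = 6380/255 ≈ 25.020 → 25
= RGB(11, 24, 25)


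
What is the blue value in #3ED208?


Color: #3ED208
R = 3E = 62
G = D2 = 210
B = 08 = 8
Blue = 8


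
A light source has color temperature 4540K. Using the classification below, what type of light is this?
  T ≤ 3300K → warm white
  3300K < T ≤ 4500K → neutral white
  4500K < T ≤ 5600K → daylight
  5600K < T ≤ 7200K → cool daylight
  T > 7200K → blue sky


Temperature: 4540K
4500K < 4540K ≤ 5600K → daylight
Classification: daylight


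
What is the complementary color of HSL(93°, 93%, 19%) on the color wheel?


Complement = opposite side of color wheel = hue + 180°
H' = (93 + 180) mod 360 = 273°
S and L unchanged.
= HSL(273°, 93%, 19%)


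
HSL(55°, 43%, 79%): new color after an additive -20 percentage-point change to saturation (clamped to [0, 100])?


Original S = 43%
Adjustment = -20 percentage points
New S = 43 + (-20) = 23
Clamp to [0, 100] → 23
= HSL(55°, 23%, 79%)


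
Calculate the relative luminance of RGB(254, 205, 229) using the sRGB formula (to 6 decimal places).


Linearize each channel (sRGB transfer function): c = v/255; c_lin = c/12.92 if c ≤ 0.04045, else ((c+0.055)/1.055)^2.4
  R: 254/255 ≈ 0.996078 > 0.04045 → ((0.996078+0.055)/1.055)^2.4 ≈ 0.991102
  G: 205/255 ≈ 0.803922 > 0.04045 → ((0.803922+0.055)/1.055)^2.4 ≈ 0.610496
  B: 229/255 ≈ 0.898039 > 0.04045 → ((0.898039+0.055)/1.055)^2.4 ≈ 0.783538
R_lin = 0.991102, G_lin = 0.610496, B_lin = 0.783538
L = 0.2126×R + 0.7152×G + 0.0722×B
L = 0.2126×0.991102 + 0.7152×0.610496 + 0.0722×0.783538
L ≈ 0.703906


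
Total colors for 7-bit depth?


Colors = 2^bits = 2^7
= 128 colors


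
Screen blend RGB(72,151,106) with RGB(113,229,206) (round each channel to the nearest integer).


Screen: C = 255 - (255-A)×(255-B)/255, rounded to nearest integer
R: 255 - (255-72)×(255-113)/255 = 255 - 25986/255 ≈ 255 - 101.906 = 153.094 → 153
G: 255 - (255-151)×(255-229)/255 = 255 - 2704/255 ≈ 255 - 10.604 = 244.396 → 244
B: 255 - (255-106)×(255-206)/255 = 255 - 7301/255 ≈ 255 - 28.631 = 226.369 → 226
= RGB(153, 244, 226)


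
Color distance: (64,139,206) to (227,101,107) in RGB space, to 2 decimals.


d = √[(R₁-R₂)² + (G₁-G₂)² + (B₁-B₂)²]
d = √[(64-227)² + (139-101)² + (206-107)²]
d = √[26569 + 1444 + 9801]
d = √37814
d ≈ 194.46


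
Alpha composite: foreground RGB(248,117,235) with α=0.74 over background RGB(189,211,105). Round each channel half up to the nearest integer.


C = α×F + (1-α)×B, with 1-α = 0.26
R: 0.74×248 + 0.26×189 = 183.52 + 49.14 = 232.66 → 233
G: 0.74×117 + 0.26×211 = 86.58 + 54.86 = 141.44 → 141
B: 0.74×235 + 0.26×105 = 173.90 + 27.30 = 201.20 → 201
= RGB(233, 141, 201)


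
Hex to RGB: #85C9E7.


85 → 133 (R)
C9 → 201 (G)
E7 → 231 (B)
= RGB(133, 201, 231)


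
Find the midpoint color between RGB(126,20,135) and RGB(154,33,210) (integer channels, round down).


Midpoint: each channel = ⌊(C₁+C₂)/2⌋
R: ⌊(126+154)/2⌋ = 140
G: ⌊(20+33)/2⌋ = 26
B: ⌊(135+210)/2⌋ = 172
= RGB(140, 26, 172)


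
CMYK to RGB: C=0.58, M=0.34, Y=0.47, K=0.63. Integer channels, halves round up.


R = 255 × (1-C) × (1-K) = 255 × 0.42 × 0.37 = 39.627 → 40
G = 255 × (1-M) × (1-K) = 255 × 0.66 × 0.37 = 62.271 → 62
B = 255 × (1-Y) × (1-K) = 255 × 0.53 × 0.37 = 50.0055 → 50
= RGB(40, 62, 50)


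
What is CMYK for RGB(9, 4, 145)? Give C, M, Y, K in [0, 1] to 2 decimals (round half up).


R'=9/255≈0.0353, G'=4/255≈0.0157, B'=145/255≈0.5686
K = 1 - max(R',G',B') = 1 - 145/255 = 110/255 = 0.43137… → 0.43
(1-R'-K)/(1-K) simplifies to (max-R)/max with max = 145:
C = (145-9)/145 = 136/145 = 0.93793… → 0.94
M = (145-4)/145 = 141/145 = 0.97241… → 0.97
Y = (145-145)/145 = 0/145 = 0 → 0.00
= CMYK(0.94, 0.97, 0.00, 0.43)


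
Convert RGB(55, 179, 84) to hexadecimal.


R = 55 → 37 (hex)
G = 179 → B3 (hex)
B = 84 → 54 (hex)
Hex = #37B354


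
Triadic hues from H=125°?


Triadic: equally spaced at 120° intervals
H1 = 125°
H2 = (125 + 120) mod 360 = 245°
H3 = (125 + 240) mod 360 = 5°
Triadic = 125°, 245°, 5°


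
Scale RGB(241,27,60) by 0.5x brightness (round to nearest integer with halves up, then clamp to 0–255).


Multiply each channel by 0.5, round half up, clamp to [0, 255]
R: 241×0.5 = 120.5 → round → 121
G: 27×0.5 = 13.5 → round → 14
B: 60×0.5 = 30
= RGB(121, 14, 30)


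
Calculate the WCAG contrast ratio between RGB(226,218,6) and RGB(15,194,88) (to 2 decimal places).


Linearize each sRGB channel c=v/255: c/12.92 if c ≤ 0.04045 else ((c+0.055)/1.055)^2.4
L = 0.2126×R_lin + 0.7152×G_lin + 0.0722×B_lin
Color 1 (226,218,6):
  R=226: 226/255≈0.8863 > 0.04045 → ((0.8863+0.055)/1.055)^2.4 ≈ 0.76052
  G=218: 218/255≈0.8549 > 0.04045 → ((0.8549+0.055)/1.055)^2.4 ≈ 0.70110
  B=6: 6/255≈0.0235 ≤ 0.04045 → 0.0235/12.92 ≈ 0.00182
  L1 = 0.2126×0.76052 + 0.7152×0.70110 + 0.0722×0.00182 ≈ 0.66325
Color 2 (15,194,88):
  R=15: 15/255≈0.0588 > 0.04045 → ((0.0588+0.055)/1.055)^2.4 ≈ 0.00478
  G=194: 194/255≈0.7608 > 0.04045 → ((0.7608+0.055)/1.055)^2.4 ≈ 0.53948
  B=88: 88/255≈0.3451 > 0.04045 → ((0.3451+0.055)/1.055)^2.4 ≈ 0.09759
  L2 = 0.2126×0.00478 + 0.7152×0.53948 + 0.0722×0.09759 ≈ 0.39390
Lighter = 0.66325, Darker = 0.39390
Ratio = (L_lighter + 0.05) / (L_darker + 0.05)
Ratio = (0.66325 + 0.05) / (0.39390 + 0.05) = 0.71325 / 0.44390 ≈ 1.6068
Ratio ≈ 1.61:1


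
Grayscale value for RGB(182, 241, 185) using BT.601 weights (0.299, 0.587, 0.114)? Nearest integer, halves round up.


Gray = 0.299×R + 0.587×G + 0.114×B
Gray = 0.299×182 + 0.587×241 + 0.114×185
Gray = 54.418 + 141.467 + 21.090
Gray = 216.975 → round half up → 217
Gray = 217


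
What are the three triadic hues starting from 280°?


Triadic: equally spaced at 120° intervals
H1 = 280°
H2 = (280 + 120) mod 360 = 40°
H3 = (280 + 240) mod 360 = 160°
Triadic = 280°, 40°, 160°


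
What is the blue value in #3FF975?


Color: #3FF975
R = 3F = 63
G = F9 = 249
B = 75 = 117
Blue = 117


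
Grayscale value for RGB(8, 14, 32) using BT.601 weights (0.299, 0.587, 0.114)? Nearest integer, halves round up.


Gray = 0.299×R + 0.587×G + 0.114×B
Gray = 0.299×8 + 0.587×14 + 0.114×32
Gray = 2.392 + 8.218 + 3.648
Gray = 14.258 → round half up → 14
Gray = 14


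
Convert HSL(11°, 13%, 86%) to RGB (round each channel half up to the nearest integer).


H=11°, S=0.13, L=0.86
C = (1-|2L-1|)×S = (1-|0.72|)×0.13 = 0.0364
H' = H/60 = 11/60 ≈ 0.1833; X = C×(1-|H' mod 2 - 1|) ≈ 0.0067
m = L - C/2 = 0.86 - 0.0182 = 0.8418
Sector ⌊H'⌋ = 0 → (R',G',B') = (0.0364, ≈0.0067, 0.0)
RGB = ((R'+m)×255, (G'+m)×255, (B'+m)×255) = (223.941, 216.3607, 214.659)
Round half up → RGB(224, 216, 215)


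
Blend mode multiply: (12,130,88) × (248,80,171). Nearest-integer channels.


Multiply: C = A×B/255, rounded to nearest integer
R: 12×248/255 = 2976/255 ≈ 11.671 → 12
G: 130×80/255 = 10400/255 ≈ 40.784 → 41
B: 88×171/255 = 15048/255 ≈ 59.012 → 59
= RGB(12, 41, 59)


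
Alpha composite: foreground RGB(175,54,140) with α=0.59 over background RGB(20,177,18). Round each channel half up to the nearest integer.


C = α×F + (1-α)×B, with 1-α = 0.41
R: 0.59×175 + 0.41×20 = 103.25 + 8.20 = 111.45 → 111
G: 0.59×54 + 0.41×177 = 31.86 + 72.57 = 104.43 → 104
B: 0.59×140 + 0.41×18 = 82.60 + 7.38 = 89.98 → 90
= RGB(111, 104, 90)


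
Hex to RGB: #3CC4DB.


3C → 60 (R)
C4 → 196 (G)
DB → 219 (B)
= RGB(60, 196, 219)


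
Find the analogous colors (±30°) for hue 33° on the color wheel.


Base hue: 33°
Left analog: (33 - 30) mod 360 = 3°
Right analog: (33 + 30) mod 360 = 63°
Analogous hues = 3° and 63°


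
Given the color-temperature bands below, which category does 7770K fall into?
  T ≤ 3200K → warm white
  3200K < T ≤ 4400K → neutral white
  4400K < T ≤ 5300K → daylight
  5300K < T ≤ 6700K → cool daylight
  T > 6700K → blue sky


Temperature: 7770K
7770K > 6700K → blue sky
Classification: blue sky


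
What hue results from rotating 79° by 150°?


New hue = (H + rotation) mod 360
New hue = (79 + 150) mod 360
= 229 mod 360
= 229°


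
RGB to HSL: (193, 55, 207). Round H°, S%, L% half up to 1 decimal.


Normalize: R'=193/255≈0.7569, G'=55/255≈0.2157, B'=207/255≈0.8118
Max=207/255, Min=55/255, Δ=Max-Min=152/255
L = (Max+Min)/2 = (207+55)/510 = 262/510 = 0.51372… → L = 51.4%
L > 0.5 → S = Δ/(2-Max-Min) = 152/(510-207-55) = 152/248 = 0.61290… → S = 61.3%
(the 1/255 factors cancel in S and H, so raw channel differences can be used)
Max is B' → H = 60 × ((R-G)/Δ + 4) = 60 × ((193-55)/152 + 4)
  138/152 + 4 = 0.9078… + 4 = 4.9078…
  H = 60 × 4.9078… = 294.473…° → H = 294.5°
= HSL(294.5°, 61.3%, 51.4%)


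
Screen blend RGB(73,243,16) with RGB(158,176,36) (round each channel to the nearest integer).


Screen: C = 255 - (255-A)×(255-B)/255, rounded to nearest integer
R: 255 - (255-73)×(255-158)/255 = 255 - 17654/255 ≈ 255 - 69.231 = 185.769 → 186
G: 255 - (255-243)×(255-176)/255 = 255 - 948/255 ≈ 255 - 3.718 = 251.282 → 251
B: 255 - (255-16)×(255-36)/255 = 255 - 52341/255 ≈ 255 - 205.259 = 49.741 → 50
= RGB(186, 251, 50)


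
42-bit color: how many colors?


Colors = 2^bits = 2^42
= 4,398,046,511,104 colors


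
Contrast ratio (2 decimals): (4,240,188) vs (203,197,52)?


Linearize each sRGB channel c=v/255: c/12.92 if c ≤ 0.04045 else ((c+0.055)/1.055)^2.4
L = 0.2126×R_lin + 0.7152×G_lin + 0.0722×B_lin
Color 1 (4,240,188):
  R=4: 4/255≈0.0157 ≤ 0.04045 → 0.0157/12.92 ≈ 0.00121
  G=240: 240/255≈0.9412 > 0.04045 → ((0.9412+0.055)/1.055)^2.4 ≈ 0.87137
  B=188: 188/255≈0.7373 > 0.04045 → ((0.7373+0.055)/1.055)^2.4 ≈ 0.50289
  L1 = 0.2126×0.00121 + 0.7152×0.87137 + 0.0722×0.50289 ≈ 0.65977
Color 2 (203,197,52):
  R=203: 203/255≈0.7961 > 0.04045 → ((0.7961+0.055)/1.055)^2.4 ≈ 0.59720
  G=197: 197/255≈0.7725 > 0.04045 → ((0.7725+0.055)/1.055)^2.4 ≈ 0.55834
  B=52: 52/255≈0.2039 > 0.04045 → ((0.2039+0.055)/1.055)^2.4 ≈ 0.03434
  L2 = 0.2126×0.59720 + 0.7152×0.55834 + 0.0722×0.03434 ≈ 0.52877
Lighter = 0.65977, Darker = 0.52877
Ratio = (L_lighter + 0.05) / (L_darker + 0.05)
Ratio = (0.65977 + 0.05) / (0.52877 + 0.05) = 0.70977 / 0.57877 ≈ 1.2263
Ratio ≈ 1.23:1
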